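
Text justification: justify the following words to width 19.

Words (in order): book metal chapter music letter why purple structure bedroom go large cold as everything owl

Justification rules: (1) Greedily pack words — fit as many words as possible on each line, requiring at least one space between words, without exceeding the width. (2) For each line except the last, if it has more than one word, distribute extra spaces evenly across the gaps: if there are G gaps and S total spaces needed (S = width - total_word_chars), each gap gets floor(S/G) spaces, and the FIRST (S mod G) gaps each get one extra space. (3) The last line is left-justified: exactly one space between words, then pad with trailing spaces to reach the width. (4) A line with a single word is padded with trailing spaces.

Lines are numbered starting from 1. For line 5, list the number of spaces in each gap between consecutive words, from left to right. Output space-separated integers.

Line 1: ['book', 'metal', 'chapter'] (min_width=18, slack=1)
Line 2: ['music', 'letter', 'why'] (min_width=16, slack=3)
Line 3: ['purple', 'structure'] (min_width=16, slack=3)
Line 4: ['bedroom', 'go', 'large'] (min_width=16, slack=3)
Line 5: ['cold', 'as', 'everything'] (min_width=18, slack=1)
Line 6: ['owl'] (min_width=3, slack=16)

Answer: 2 1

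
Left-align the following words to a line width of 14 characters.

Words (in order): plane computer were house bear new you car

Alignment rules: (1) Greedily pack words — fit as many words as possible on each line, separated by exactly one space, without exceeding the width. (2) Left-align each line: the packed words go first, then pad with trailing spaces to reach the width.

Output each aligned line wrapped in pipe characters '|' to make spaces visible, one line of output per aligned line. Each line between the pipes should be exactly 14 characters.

Answer: |plane computer|
|were house    |
|bear new you  |
|car           |

Derivation:
Line 1: ['plane', 'computer'] (min_width=14, slack=0)
Line 2: ['were', 'house'] (min_width=10, slack=4)
Line 3: ['bear', 'new', 'you'] (min_width=12, slack=2)
Line 4: ['car'] (min_width=3, slack=11)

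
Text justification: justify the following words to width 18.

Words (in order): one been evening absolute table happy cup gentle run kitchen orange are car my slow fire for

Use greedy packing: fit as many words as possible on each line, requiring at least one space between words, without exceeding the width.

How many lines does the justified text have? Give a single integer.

Answer: 6

Derivation:
Line 1: ['one', 'been', 'evening'] (min_width=16, slack=2)
Line 2: ['absolute', 'table'] (min_width=14, slack=4)
Line 3: ['happy', 'cup', 'gentle'] (min_width=16, slack=2)
Line 4: ['run', 'kitchen', 'orange'] (min_width=18, slack=0)
Line 5: ['are', 'car', 'my', 'slow'] (min_width=15, slack=3)
Line 6: ['fire', 'for'] (min_width=8, slack=10)
Total lines: 6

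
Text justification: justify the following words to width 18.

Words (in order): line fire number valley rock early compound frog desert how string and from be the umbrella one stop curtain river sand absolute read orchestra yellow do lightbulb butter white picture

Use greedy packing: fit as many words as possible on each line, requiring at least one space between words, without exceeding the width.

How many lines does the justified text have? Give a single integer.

Answer: 12

Derivation:
Line 1: ['line', 'fire', 'number'] (min_width=16, slack=2)
Line 2: ['valley', 'rock', 'early'] (min_width=17, slack=1)
Line 3: ['compound', 'frog'] (min_width=13, slack=5)
Line 4: ['desert', 'how', 'string'] (min_width=17, slack=1)
Line 5: ['and', 'from', 'be', 'the'] (min_width=15, slack=3)
Line 6: ['umbrella', 'one', 'stop'] (min_width=17, slack=1)
Line 7: ['curtain', 'river', 'sand'] (min_width=18, slack=0)
Line 8: ['absolute', 'read'] (min_width=13, slack=5)
Line 9: ['orchestra', 'yellow'] (min_width=16, slack=2)
Line 10: ['do', 'lightbulb'] (min_width=12, slack=6)
Line 11: ['butter', 'white'] (min_width=12, slack=6)
Line 12: ['picture'] (min_width=7, slack=11)
Total lines: 12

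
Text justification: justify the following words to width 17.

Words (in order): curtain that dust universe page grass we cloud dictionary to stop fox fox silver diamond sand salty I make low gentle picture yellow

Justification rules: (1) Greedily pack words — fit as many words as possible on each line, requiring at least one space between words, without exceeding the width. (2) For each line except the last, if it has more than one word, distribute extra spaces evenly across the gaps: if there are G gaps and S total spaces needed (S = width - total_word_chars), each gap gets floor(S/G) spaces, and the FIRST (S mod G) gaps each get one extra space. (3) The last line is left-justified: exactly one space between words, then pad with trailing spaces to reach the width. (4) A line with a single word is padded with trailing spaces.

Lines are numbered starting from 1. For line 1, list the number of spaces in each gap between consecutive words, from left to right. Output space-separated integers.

Line 1: ['curtain', 'that', 'dust'] (min_width=17, slack=0)
Line 2: ['universe', 'page'] (min_width=13, slack=4)
Line 3: ['grass', 'we', 'cloud'] (min_width=14, slack=3)
Line 4: ['dictionary', 'to'] (min_width=13, slack=4)
Line 5: ['stop', 'fox', 'fox'] (min_width=12, slack=5)
Line 6: ['silver', 'diamond'] (min_width=14, slack=3)
Line 7: ['sand', 'salty', 'I', 'make'] (min_width=17, slack=0)
Line 8: ['low', 'gentle'] (min_width=10, slack=7)
Line 9: ['picture', 'yellow'] (min_width=14, slack=3)

Answer: 1 1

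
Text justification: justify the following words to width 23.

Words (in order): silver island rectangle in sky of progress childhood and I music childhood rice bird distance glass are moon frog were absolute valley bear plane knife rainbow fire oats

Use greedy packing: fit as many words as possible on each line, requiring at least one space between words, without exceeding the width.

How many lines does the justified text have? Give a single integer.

Line 1: ['silver', 'island', 'rectangle'] (min_width=23, slack=0)
Line 2: ['in', 'sky', 'of', 'progress'] (min_width=18, slack=5)
Line 3: ['childhood', 'and', 'I', 'music'] (min_width=21, slack=2)
Line 4: ['childhood', 'rice', 'bird'] (min_width=19, slack=4)
Line 5: ['distance', 'glass', 'are', 'moon'] (min_width=23, slack=0)
Line 6: ['frog', 'were', 'absolute'] (min_width=18, slack=5)
Line 7: ['valley', 'bear', 'plane', 'knife'] (min_width=23, slack=0)
Line 8: ['rainbow', 'fire', 'oats'] (min_width=17, slack=6)
Total lines: 8

Answer: 8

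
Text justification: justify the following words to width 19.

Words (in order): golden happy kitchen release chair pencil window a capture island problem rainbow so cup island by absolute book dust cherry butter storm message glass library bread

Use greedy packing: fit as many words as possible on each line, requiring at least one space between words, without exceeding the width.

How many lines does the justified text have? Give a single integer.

Answer: 10

Derivation:
Line 1: ['golden', 'happy'] (min_width=12, slack=7)
Line 2: ['kitchen', 'release'] (min_width=15, slack=4)
Line 3: ['chair', 'pencil', 'window'] (min_width=19, slack=0)
Line 4: ['a', 'capture', 'island'] (min_width=16, slack=3)
Line 5: ['problem', 'rainbow', 'so'] (min_width=18, slack=1)
Line 6: ['cup', 'island', 'by'] (min_width=13, slack=6)
Line 7: ['absolute', 'book', 'dust'] (min_width=18, slack=1)
Line 8: ['cherry', 'butter', 'storm'] (min_width=19, slack=0)
Line 9: ['message', 'glass'] (min_width=13, slack=6)
Line 10: ['library', 'bread'] (min_width=13, slack=6)
Total lines: 10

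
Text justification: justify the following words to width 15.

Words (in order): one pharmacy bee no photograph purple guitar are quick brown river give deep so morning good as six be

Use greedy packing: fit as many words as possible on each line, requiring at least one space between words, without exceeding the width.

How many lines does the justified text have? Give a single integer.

Line 1: ['one', 'pharmacy'] (min_width=12, slack=3)
Line 2: ['bee', 'no'] (min_width=6, slack=9)
Line 3: ['photograph'] (min_width=10, slack=5)
Line 4: ['purple', 'guitar'] (min_width=13, slack=2)
Line 5: ['are', 'quick', 'brown'] (min_width=15, slack=0)
Line 6: ['river', 'give', 'deep'] (min_width=15, slack=0)
Line 7: ['so', 'morning', 'good'] (min_width=15, slack=0)
Line 8: ['as', 'six', 'be'] (min_width=9, slack=6)
Total lines: 8

Answer: 8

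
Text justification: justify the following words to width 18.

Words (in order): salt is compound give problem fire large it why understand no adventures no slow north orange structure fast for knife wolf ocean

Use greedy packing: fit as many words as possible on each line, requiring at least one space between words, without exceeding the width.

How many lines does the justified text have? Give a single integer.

Line 1: ['salt', 'is', 'compound'] (min_width=16, slack=2)
Line 2: ['give', 'problem', 'fire'] (min_width=17, slack=1)
Line 3: ['large', 'it', 'why'] (min_width=12, slack=6)
Line 4: ['understand', 'no'] (min_width=13, slack=5)
Line 5: ['adventures', 'no', 'slow'] (min_width=18, slack=0)
Line 6: ['north', 'orange'] (min_width=12, slack=6)
Line 7: ['structure', 'fast', 'for'] (min_width=18, slack=0)
Line 8: ['knife', 'wolf', 'ocean'] (min_width=16, slack=2)
Total lines: 8

Answer: 8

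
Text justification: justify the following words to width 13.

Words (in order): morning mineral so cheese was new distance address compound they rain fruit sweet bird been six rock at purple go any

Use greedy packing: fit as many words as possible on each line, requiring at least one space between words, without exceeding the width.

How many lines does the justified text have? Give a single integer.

Line 1: ['morning'] (min_width=7, slack=6)
Line 2: ['mineral', 'so'] (min_width=10, slack=3)
Line 3: ['cheese', 'was'] (min_width=10, slack=3)
Line 4: ['new', 'distance'] (min_width=12, slack=1)
Line 5: ['address'] (min_width=7, slack=6)
Line 6: ['compound', 'they'] (min_width=13, slack=0)
Line 7: ['rain', 'fruit'] (min_width=10, slack=3)
Line 8: ['sweet', 'bird'] (min_width=10, slack=3)
Line 9: ['been', 'six', 'rock'] (min_width=13, slack=0)
Line 10: ['at', 'purple', 'go'] (min_width=12, slack=1)
Line 11: ['any'] (min_width=3, slack=10)
Total lines: 11

Answer: 11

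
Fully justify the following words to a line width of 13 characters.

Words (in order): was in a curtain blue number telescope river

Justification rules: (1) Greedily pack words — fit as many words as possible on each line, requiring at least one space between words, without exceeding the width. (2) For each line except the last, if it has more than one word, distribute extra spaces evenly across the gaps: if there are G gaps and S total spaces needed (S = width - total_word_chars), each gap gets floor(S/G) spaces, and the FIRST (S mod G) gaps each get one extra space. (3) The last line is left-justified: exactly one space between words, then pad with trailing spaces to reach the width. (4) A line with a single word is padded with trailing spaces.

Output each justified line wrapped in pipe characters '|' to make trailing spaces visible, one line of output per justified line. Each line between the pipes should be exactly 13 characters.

Line 1: ['was', 'in', 'a'] (min_width=8, slack=5)
Line 2: ['curtain', 'blue'] (min_width=12, slack=1)
Line 3: ['number'] (min_width=6, slack=7)
Line 4: ['telescope'] (min_width=9, slack=4)
Line 5: ['river'] (min_width=5, slack=8)

Answer: |was    in   a|
|curtain  blue|
|number       |
|telescope    |
|river        |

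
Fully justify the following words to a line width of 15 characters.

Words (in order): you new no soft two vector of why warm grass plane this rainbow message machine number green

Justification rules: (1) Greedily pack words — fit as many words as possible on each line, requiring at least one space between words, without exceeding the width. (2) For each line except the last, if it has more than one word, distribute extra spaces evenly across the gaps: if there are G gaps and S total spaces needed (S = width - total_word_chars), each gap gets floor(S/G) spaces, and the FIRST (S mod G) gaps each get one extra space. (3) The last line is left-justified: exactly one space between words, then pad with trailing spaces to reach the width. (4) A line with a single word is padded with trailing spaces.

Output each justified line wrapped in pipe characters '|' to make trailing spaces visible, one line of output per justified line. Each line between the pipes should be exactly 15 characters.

Line 1: ['you', 'new', 'no', 'soft'] (min_width=15, slack=0)
Line 2: ['two', 'vector', 'of'] (min_width=13, slack=2)
Line 3: ['why', 'warm', 'grass'] (min_width=14, slack=1)
Line 4: ['plane', 'this'] (min_width=10, slack=5)
Line 5: ['rainbow', 'message'] (min_width=15, slack=0)
Line 6: ['machine', 'number'] (min_width=14, slack=1)
Line 7: ['green'] (min_width=5, slack=10)

Answer: |you new no soft|
|two  vector  of|
|why  warm grass|
|plane      this|
|rainbow message|
|machine  number|
|green          |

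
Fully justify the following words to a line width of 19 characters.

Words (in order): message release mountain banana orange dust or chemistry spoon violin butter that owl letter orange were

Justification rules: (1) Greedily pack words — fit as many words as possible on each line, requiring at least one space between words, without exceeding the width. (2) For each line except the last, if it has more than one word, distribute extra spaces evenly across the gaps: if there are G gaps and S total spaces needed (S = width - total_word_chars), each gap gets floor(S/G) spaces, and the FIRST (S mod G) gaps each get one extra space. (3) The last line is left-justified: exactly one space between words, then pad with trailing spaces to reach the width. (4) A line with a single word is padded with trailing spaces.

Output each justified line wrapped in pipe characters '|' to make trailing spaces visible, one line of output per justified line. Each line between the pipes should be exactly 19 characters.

Answer: |message     release|
|mountain     banana|
|orange    dust   or|
|chemistry     spoon|
|violin  butter that|
|owl  letter  orange|
|were               |

Derivation:
Line 1: ['message', 'release'] (min_width=15, slack=4)
Line 2: ['mountain', 'banana'] (min_width=15, slack=4)
Line 3: ['orange', 'dust', 'or'] (min_width=14, slack=5)
Line 4: ['chemistry', 'spoon'] (min_width=15, slack=4)
Line 5: ['violin', 'butter', 'that'] (min_width=18, slack=1)
Line 6: ['owl', 'letter', 'orange'] (min_width=17, slack=2)
Line 7: ['were'] (min_width=4, slack=15)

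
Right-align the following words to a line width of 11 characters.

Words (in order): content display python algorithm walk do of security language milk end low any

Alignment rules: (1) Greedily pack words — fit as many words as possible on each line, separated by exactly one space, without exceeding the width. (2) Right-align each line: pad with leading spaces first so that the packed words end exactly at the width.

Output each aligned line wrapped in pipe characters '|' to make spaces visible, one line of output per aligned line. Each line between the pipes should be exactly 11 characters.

Answer: |    content|
|    display|
|     python|
|  algorithm|
| walk do of|
|   security|
|   language|
|   milk end|
|    low any|

Derivation:
Line 1: ['content'] (min_width=7, slack=4)
Line 2: ['display'] (min_width=7, slack=4)
Line 3: ['python'] (min_width=6, slack=5)
Line 4: ['algorithm'] (min_width=9, slack=2)
Line 5: ['walk', 'do', 'of'] (min_width=10, slack=1)
Line 6: ['security'] (min_width=8, slack=3)
Line 7: ['language'] (min_width=8, slack=3)
Line 8: ['milk', 'end'] (min_width=8, slack=3)
Line 9: ['low', 'any'] (min_width=7, slack=4)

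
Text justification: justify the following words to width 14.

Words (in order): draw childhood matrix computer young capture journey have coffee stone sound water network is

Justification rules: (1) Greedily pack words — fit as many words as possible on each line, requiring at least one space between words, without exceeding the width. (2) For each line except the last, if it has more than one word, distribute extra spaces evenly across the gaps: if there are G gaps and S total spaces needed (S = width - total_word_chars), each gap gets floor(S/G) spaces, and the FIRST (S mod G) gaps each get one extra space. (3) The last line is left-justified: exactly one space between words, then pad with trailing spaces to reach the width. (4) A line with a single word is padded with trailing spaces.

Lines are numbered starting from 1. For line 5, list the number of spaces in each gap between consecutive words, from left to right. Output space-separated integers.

Answer: 3

Derivation:
Line 1: ['draw', 'childhood'] (min_width=14, slack=0)
Line 2: ['matrix'] (min_width=6, slack=8)
Line 3: ['computer', 'young'] (min_width=14, slack=0)
Line 4: ['capture'] (min_width=7, slack=7)
Line 5: ['journey', 'have'] (min_width=12, slack=2)
Line 6: ['coffee', 'stone'] (min_width=12, slack=2)
Line 7: ['sound', 'water'] (min_width=11, slack=3)
Line 8: ['network', 'is'] (min_width=10, slack=4)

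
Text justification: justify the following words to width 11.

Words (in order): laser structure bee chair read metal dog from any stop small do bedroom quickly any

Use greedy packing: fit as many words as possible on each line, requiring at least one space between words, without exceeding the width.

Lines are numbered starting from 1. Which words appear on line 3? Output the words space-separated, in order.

Answer: bee chair

Derivation:
Line 1: ['laser'] (min_width=5, slack=6)
Line 2: ['structure'] (min_width=9, slack=2)
Line 3: ['bee', 'chair'] (min_width=9, slack=2)
Line 4: ['read', 'metal'] (min_width=10, slack=1)
Line 5: ['dog', 'from'] (min_width=8, slack=3)
Line 6: ['any', 'stop'] (min_width=8, slack=3)
Line 7: ['small', 'do'] (min_width=8, slack=3)
Line 8: ['bedroom'] (min_width=7, slack=4)
Line 9: ['quickly', 'any'] (min_width=11, slack=0)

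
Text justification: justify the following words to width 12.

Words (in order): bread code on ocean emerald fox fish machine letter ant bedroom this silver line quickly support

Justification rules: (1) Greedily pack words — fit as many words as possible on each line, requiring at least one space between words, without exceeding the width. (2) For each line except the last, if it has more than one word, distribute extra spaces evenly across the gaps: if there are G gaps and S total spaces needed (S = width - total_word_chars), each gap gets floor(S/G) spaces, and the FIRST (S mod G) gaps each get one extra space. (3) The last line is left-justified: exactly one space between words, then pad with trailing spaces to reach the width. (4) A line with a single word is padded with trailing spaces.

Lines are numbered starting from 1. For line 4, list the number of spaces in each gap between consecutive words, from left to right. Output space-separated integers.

Answer: 1

Derivation:
Line 1: ['bread', 'code'] (min_width=10, slack=2)
Line 2: ['on', 'ocean'] (min_width=8, slack=4)
Line 3: ['emerald', 'fox'] (min_width=11, slack=1)
Line 4: ['fish', 'machine'] (min_width=12, slack=0)
Line 5: ['letter', 'ant'] (min_width=10, slack=2)
Line 6: ['bedroom', 'this'] (min_width=12, slack=0)
Line 7: ['silver', 'line'] (min_width=11, slack=1)
Line 8: ['quickly'] (min_width=7, slack=5)
Line 9: ['support'] (min_width=7, slack=5)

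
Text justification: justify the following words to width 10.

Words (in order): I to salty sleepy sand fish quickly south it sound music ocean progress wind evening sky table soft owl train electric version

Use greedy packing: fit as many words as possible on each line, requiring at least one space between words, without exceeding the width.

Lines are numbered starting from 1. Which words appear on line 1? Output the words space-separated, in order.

Line 1: ['I', 'to', 'salty'] (min_width=10, slack=0)
Line 2: ['sleepy'] (min_width=6, slack=4)
Line 3: ['sand', 'fish'] (min_width=9, slack=1)
Line 4: ['quickly'] (min_width=7, slack=3)
Line 5: ['south', 'it'] (min_width=8, slack=2)
Line 6: ['sound'] (min_width=5, slack=5)
Line 7: ['music'] (min_width=5, slack=5)
Line 8: ['ocean'] (min_width=5, slack=5)
Line 9: ['progress'] (min_width=8, slack=2)
Line 10: ['wind'] (min_width=4, slack=6)
Line 11: ['evening'] (min_width=7, slack=3)
Line 12: ['sky', 'table'] (min_width=9, slack=1)
Line 13: ['soft', 'owl'] (min_width=8, slack=2)
Line 14: ['train'] (min_width=5, slack=5)
Line 15: ['electric'] (min_width=8, slack=2)
Line 16: ['version'] (min_width=7, slack=3)

Answer: I to salty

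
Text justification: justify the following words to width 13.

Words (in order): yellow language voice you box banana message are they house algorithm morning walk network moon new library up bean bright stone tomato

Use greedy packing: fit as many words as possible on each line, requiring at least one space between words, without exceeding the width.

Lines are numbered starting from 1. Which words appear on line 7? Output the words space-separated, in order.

Line 1: ['yellow'] (min_width=6, slack=7)
Line 2: ['language'] (min_width=8, slack=5)
Line 3: ['voice', 'you', 'box'] (min_width=13, slack=0)
Line 4: ['banana'] (min_width=6, slack=7)
Line 5: ['message', 'are'] (min_width=11, slack=2)
Line 6: ['they', 'house'] (min_width=10, slack=3)
Line 7: ['algorithm'] (min_width=9, slack=4)
Line 8: ['morning', 'walk'] (min_width=12, slack=1)
Line 9: ['network', 'moon'] (min_width=12, slack=1)
Line 10: ['new', 'library'] (min_width=11, slack=2)
Line 11: ['up', 'bean'] (min_width=7, slack=6)
Line 12: ['bright', 'stone'] (min_width=12, slack=1)
Line 13: ['tomato'] (min_width=6, slack=7)

Answer: algorithm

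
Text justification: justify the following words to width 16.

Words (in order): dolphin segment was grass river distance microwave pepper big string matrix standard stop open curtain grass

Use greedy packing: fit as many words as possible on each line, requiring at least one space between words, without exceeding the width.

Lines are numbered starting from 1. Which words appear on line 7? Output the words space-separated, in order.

Line 1: ['dolphin', 'segment'] (min_width=15, slack=1)
Line 2: ['was', 'grass', 'river'] (min_width=15, slack=1)
Line 3: ['distance'] (min_width=8, slack=8)
Line 4: ['microwave', 'pepper'] (min_width=16, slack=0)
Line 5: ['big', 'string'] (min_width=10, slack=6)
Line 6: ['matrix', 'standard'] (min_width=15, slack=1)
Line 7: ['stop', 'open'] (min_width=9, slack=7)
Line 8: ['curtain', 'grass'] (min_width=13, slack=3)

Answer: stop open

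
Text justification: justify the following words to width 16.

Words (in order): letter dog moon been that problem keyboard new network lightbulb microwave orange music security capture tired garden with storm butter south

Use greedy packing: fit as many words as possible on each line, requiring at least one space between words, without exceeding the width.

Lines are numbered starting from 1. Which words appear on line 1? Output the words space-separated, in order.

Answer: letter dog moon

Derivation:
Line 1: ['letter', 'dog', 'moon'] (min_width=15, slack=1)
Line 2: ['been', 'that'] (min_width=9, slack=7)
Line 3: ['problem', 'keyboard'] (min_width=16, slack=0)
Line 4: ['new', 'network'] (min_width=11, slack=5)
Line 5: ['lightbulb'] (min_width=9, slack=7)
Line 6: ['microwave', 'orange'] (min_width=16, slack=0)
Line 7: ['music', 'security'] (min_width=14, slack=2)
Line 8: ['capture', 'tired'] (min_width=13, slack=3)
Line 9: ['garden', 'with'] (min_width=11, slack=5)
Line 10: ['storm', 'butter'] (min_width=12, slack=4)
Line 11: ['south'] (min_width=5, slack=11)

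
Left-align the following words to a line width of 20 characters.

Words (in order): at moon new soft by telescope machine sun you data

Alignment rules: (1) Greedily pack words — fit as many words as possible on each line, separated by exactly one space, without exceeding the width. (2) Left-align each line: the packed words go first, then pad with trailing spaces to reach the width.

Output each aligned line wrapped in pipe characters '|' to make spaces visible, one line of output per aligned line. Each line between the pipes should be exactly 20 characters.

Line 1: ['at', 'moon', 'new', 'soft', 'by'] (min_width=19, slack=1)
Line 2: ['telescope', 'machine'] (min_width=17, slack=3)
Line 3: ['sun', 'you', 'data'] (min_width=12, slack=8)

Answer: |at moon new soft by |
|telescope machine   |
|sun you data        |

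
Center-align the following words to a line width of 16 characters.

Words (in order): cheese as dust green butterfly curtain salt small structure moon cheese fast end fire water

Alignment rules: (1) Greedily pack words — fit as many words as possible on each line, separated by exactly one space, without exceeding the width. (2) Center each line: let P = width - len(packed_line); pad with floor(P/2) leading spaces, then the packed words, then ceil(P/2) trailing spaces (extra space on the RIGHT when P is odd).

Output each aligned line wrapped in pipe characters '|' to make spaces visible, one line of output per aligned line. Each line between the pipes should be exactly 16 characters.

Line 1: ['cheese', 'as', 'dust'] (min_width=14, slack=2)
Line 2: ['green', 'butterfly'] (min_width=15, slack=1)
Line 3: ['curtain', 'salt'] (min_width=12, slack=4)
Line 4: ['small', 'structure'] (min_width=15, slack=1)
Line 5: ['moon', 'cheese', 'fast'] (min_width=16, slack=0)
Line 6: ['end', 'fire', 'water'] (min_width=14, slack=2)

Answer: | cheese as dust |
|green butterfly |
|  curtain salt  |
|small structure |
|moon cheese fast|
| end fire water |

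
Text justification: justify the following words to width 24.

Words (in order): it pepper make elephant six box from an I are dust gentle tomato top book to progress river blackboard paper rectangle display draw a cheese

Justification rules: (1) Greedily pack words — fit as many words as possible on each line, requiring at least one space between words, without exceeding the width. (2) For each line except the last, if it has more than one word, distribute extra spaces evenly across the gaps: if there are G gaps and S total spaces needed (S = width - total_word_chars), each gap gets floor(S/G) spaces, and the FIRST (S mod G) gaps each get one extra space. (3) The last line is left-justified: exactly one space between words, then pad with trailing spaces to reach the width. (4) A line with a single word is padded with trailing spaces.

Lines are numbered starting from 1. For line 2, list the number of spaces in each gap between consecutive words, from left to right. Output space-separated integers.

Line 1: ['it', 'pepper', 'make', 'elephant'] (min_width=23, slack=1)
Line 2: ['six', 'box', 'from', 'an', 'I', 'are'] (min_width=21, slack=3)
Line 3: ['dust', 'gentle', 'tomato', 'top'] (min_width=22, slack=2)
Line 4: ['book', 'to', 'progress', 'river'] (min_width=22, slack=2)
Line 5: ['blackboard', 'paper'] (min_width=16, slack=8)
Line 6: ['rectangle', 'display', 'draw', 'a'] (min_width=24, slack=0)
Line 7: ['cheese'] (min_width=6, slack=18)

Answer: 2 2 2 1 1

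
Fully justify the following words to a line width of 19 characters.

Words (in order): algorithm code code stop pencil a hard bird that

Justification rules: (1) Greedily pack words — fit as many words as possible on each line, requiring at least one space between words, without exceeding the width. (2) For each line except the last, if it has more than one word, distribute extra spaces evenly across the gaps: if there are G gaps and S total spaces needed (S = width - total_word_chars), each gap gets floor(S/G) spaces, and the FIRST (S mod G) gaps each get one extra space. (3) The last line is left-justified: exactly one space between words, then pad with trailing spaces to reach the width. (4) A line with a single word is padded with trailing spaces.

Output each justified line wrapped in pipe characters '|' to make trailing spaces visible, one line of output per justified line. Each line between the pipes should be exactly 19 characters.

Line 1: ['algorithm', 'code', 'code'] (min_width=19, slack=0)
Line 2: ['stop', 'pencil', 'a', 'hard'] (min_width=18, slack=1)
Line 3: ['bird', 'that'] (min_width=9, slack=10)

Answer: |algorithm code code|
|stop  pencil a hard|
|bird that          |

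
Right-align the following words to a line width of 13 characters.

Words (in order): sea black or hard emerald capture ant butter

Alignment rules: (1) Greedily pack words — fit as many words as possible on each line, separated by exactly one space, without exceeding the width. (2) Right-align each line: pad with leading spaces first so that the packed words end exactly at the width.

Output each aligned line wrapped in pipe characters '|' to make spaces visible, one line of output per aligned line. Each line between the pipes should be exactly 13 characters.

Line 1: ['sea', 'black', 'or'] (min_width=12, slack=1)
Line 2: ['hard', 'emerald'] (min_width=12, slack=1)
Line 3: ['capture', 'ant'] (min_width=11, slack=2)
Line 4: ['butter'] (min_width=6, slack=7)

Answer: | sea black or|
| hard emerald|
|  capture ant|
|       butter|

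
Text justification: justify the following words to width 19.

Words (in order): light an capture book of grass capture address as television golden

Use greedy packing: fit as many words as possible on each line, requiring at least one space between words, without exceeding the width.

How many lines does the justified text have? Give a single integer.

Line 1: ['light', 'an', 'capture'] (min_width=16, slack=3)
Line 2: ['book', 'of', 'grass'] (min_width=13, slack=6)
Line 3: ['capture', 'address', 'as'] (min_width=18, slack=1)
Line 4: ['television', 'golden'] (min_width=17, slack=2)
Total lines: 4

Answer: 4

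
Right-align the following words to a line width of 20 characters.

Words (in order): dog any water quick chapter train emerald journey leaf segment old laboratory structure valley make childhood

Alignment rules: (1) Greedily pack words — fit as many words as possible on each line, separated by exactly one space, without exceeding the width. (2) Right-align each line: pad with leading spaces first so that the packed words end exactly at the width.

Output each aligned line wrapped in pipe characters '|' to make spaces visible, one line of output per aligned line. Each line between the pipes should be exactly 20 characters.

Answer: | dog any water quick|
|       chapter train|
|emerald journey leaf|
|         segment old|
|laboratory structure|
|         valley make|
|           childhood|

Derivation:
Line 1: ['dog', 'any', 'water', 'quick'] (min_width=19, slack=1)
Line 2: ['chapter', 'train'] (min_width=13, slack=7)
Line 3: ['emerald', 'journey', 'leaf'] (min_width=20, slack=0)
Line 4: ['segment', 'old'] (min_width=11, slack=9)
Line 5: ['laboratory', 'structure'] (min_width=20, slack=0)
Line 6: ['valley', 'make'] (min_width=11, slack=9)
Line 7: ['childhood'] (min_width=9, slack=11)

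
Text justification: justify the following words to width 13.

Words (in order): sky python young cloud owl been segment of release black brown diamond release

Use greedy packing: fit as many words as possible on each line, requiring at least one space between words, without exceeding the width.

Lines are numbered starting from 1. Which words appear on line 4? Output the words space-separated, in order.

Answer: segment of

Derivation:
Line 1: ['sky', 'python'] (min_width=10, slack=3)
Line 2: ['young', 'cloud'] (min_width=11, slack=2)
Line 3: ['owl', 'been'] (min_width=8, slack=5)
Line 4: ['segment', 'of'] (min_width=10, slack=3)
Line 5: ['release', 'black'] (min_width=13, slack=0)
Line 6: ['brown', 'diamond'] (min_width=13, slack=0)
Line 7: ['release'] (min_width=7, slack=6)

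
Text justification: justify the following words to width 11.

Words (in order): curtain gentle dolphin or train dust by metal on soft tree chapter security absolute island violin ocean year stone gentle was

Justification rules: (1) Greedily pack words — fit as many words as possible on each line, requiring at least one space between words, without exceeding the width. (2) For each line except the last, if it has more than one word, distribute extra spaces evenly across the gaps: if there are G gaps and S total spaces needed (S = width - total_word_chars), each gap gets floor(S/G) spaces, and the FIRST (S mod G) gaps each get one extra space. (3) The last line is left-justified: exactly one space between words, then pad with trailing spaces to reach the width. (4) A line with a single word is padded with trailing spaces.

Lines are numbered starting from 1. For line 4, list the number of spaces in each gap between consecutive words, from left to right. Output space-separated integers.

Answer: 2

Derivation:
Line 1: ['curtain'] (min_width=7, slack=4)
Line 2: ['gentle'] (min_width=6, slack=5)
Line 3: ['dolphin', 'or'] (min_width=10, slack=1)
Line 4: ['train', 'dust'] (min_width=10, slack=1)
Line 5: ['by', 'metal', 'on'] (min_width=11, slack=0)
Line 6: ['soft', 'tree'] (min_width=9, slack=2)
Line 7: ['chapter'] (min_width=7, slack=4)
Line 8: ['security'] (min_width=8, slack=3)
Line 9: ['absolute'] (min_width=8, slack=3)
Line 10: ['island'] (min_width=6, slack=5)
Line 11: ['violin'] (min_width=6, slack=5)
Line 12: ['ocean', 'year'] (min_width=10, slack=1)
Line 13: ['stone'] (min_width=5, slack=6)
Line 14: ['gentle', 'was'] (min_width=10, slack=1)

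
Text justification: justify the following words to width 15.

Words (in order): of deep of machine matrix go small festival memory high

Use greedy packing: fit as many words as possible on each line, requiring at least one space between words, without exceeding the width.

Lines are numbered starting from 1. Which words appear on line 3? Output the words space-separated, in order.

Answer: go small

Derivation:
Line 1: ['of', 'deep', 'of'] (min_width=10, slack=5)
Line 2: ['machine', 'matrix'] (min_width=14, slack=1)
Line 3: ['go', 'small'] (min_width=8, slack=7)
Line 4: ['festival', 'memory'] (min_width=15, slack=0)
Line 5: ['high'] (min_width=4, slack=11)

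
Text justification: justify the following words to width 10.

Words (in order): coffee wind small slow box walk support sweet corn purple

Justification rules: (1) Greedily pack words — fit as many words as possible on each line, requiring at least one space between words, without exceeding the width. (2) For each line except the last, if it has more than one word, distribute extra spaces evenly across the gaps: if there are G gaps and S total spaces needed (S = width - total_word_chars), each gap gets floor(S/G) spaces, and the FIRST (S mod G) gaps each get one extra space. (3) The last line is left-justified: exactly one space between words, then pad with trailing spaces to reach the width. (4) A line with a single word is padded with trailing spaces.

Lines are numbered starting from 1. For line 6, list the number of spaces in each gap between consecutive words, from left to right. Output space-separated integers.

Line 1: ['coffee'] (min_width=6, slack=4)
Line 2: ['wind', 'small'] (min_width=10, slack=0)
Line 3: ['slow', 'box'] (min_width=8, slack=2)
Line 4: ['walk'] (min_width=4, slack=6)
Line 5: ['support'] (min_width=7, slack=3)
Line 6: ['sweet', 'corn'] (min_width=10, slack=0)
Line 7: ['purple'] (min_width=6, slack=4)

Answer: 1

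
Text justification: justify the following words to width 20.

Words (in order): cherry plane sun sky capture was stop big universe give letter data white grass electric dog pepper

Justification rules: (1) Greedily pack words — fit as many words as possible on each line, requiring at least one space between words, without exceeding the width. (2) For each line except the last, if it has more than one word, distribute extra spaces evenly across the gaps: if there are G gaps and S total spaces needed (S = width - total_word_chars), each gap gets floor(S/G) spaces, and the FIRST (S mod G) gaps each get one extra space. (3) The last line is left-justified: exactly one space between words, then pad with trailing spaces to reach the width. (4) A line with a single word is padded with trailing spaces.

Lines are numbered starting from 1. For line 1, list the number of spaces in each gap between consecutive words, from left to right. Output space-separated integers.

Line 1: ['cherry', 'plane', 'sun', 'sky'] (min_width=20, slack=0)
Line 2: ['capture', 'was', 'stop', 'big'] (min_width=20, slack=0)
Line 3: ['universe', 'give', 'letter'] (min_width=20, slack=0)
Line 4: ['data', 'white', 'grass'] (min_width=16, slack=4)
Line 5: ['electric', 'dog', 'pepper'] (min_width=19, slack=1)

Answer: 1 1 1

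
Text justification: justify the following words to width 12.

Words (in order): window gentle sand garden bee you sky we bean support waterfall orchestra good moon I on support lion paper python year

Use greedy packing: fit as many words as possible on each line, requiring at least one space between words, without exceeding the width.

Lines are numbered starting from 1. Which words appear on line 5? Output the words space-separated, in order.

Answer: bean support

Derivation:
Line 1: ['window'] (min_width=6, slack=6)
Line 2: ['gentle', 'sand'] (min_width=11, slack=1)
Line 3: ['garden', 'bee'] (min_width=10, slack=2)
Line 4: ['you', 'sky', 'we'] (min_width=10, slack=2)
Line 5: ['bean', 'support'] (min_width=12, slack=0)
Line 6: ['waterfall'] (min_width=9, slack=3)
Line 7: ['orchestra'] (min_width=9, slack=3)
Line 8: ['good', 'moon', 'I'] (min_width=11, slack=1)
Line 9: ['on', 'support'] (min_width=10, slack=2)
Line 10: ['lion', 'paper'] (min_width=10, slack=2)
Line 11: ['python', 'year'] (min_width=11, slack=1)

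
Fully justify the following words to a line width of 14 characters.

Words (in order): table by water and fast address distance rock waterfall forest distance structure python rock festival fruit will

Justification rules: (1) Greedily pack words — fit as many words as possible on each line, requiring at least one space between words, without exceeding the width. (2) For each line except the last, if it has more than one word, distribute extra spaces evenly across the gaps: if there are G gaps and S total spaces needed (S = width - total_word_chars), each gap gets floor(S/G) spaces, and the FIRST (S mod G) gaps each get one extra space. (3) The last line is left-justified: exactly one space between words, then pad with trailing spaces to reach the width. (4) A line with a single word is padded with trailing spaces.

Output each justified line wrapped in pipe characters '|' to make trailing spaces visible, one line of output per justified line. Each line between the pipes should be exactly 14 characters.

Line 1: ['table', 'by', 'water'] (min_width=14, slack=0)
Line 2: ['and', 'fast'] (min_width=8, slack=6)
Line 3: ['address'] (min_width=7, slack=7)
Line 4: ['distance', 'rock'] (min_width=13, slack=1)
Line 5: ['waterfall'] (min_width=9, slack=5)
Line 6: ['forest'] (min_width=6, slack=8)
Line 7: ['distance'] (min_width=8, slack=6)
Line 8: ['structure'] (min_width=9, slack=5)
Line 9: ['python', 'rock'] (min_width=11, slack=3)
Line 10: ['festival', 'fruit'] (min_width=14, slack=0)
Line 11: ['will'] (min_width=4, slack=10)

Answer: |table by water|
|and       fast|
|address       |
|distance  rock|
|waterfall     |
|forest        |
|distance      |
|structure     |
|python    rock|
|festival fruit|
|will          |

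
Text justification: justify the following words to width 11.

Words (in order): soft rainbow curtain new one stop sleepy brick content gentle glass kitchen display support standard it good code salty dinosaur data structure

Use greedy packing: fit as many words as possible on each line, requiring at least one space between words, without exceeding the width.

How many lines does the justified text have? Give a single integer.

Line 1: ['soft'] (min_width=4, slack=7)
Line 2: ['rainbow'] (min_width=7, slack=4)
Line 3: ['curtain', 'new'] (min_width=11, slack=0)
Line 4: ['one', 'stop'] (min_width=8, slack=3)
Line 5: ['sleepy'] (min_width=6, slack=5)
Line 6: ['brick'] (min_width=5, slack=6)
Line 7: ['content'] (min_width=7, slack=4)
Line 8: ['gentle'] (min_width=6, slack=5)
Line 9: ['glass'] (min_width=5, slack=6)
Line 10: ['kitchen'] (min_width=7, slack=4)
Line 11: ['display'] (min_width=7, slack=4)
Line 12: ['support'] (min_width=7, slack=4)
Line 13: ['standard', 'it'] (min_width=11, slack=0)
Line 14: ['good', 'code'] (min_width=9, slack=2)
Line 15: ['salty'] (min_width=5, slack=6)
Line 16: ['dinosaur'] (min_width=8, slack=3)
Line 17: ['data'] (min_width=4, slack=7)
Line 18: ['structure'] (min_width=9, slack=2)
Total lines: 18

Answer: 18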